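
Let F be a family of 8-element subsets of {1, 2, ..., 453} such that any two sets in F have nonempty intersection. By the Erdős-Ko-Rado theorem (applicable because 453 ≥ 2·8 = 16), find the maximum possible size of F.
max |F| = C(452, 7) = 729900549935040

Erdős-Ko-Rado (1961): when n ≥ 2k, max |F| = C(n−1, k−1). The bound is attained by the star {A : i ∈ A} for any fixed i ∈ [n]. Here C(453−1, 8−1) = C(452, 7) = 729900549935040.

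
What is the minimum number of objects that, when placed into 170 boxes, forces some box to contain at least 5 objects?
n = (5 − 1)·170 + 1 = 681

By the generalised pigeonhole principle, to guarantee some box contains ≥ r objects we need more than (r − 1) · k objects total. Threshold: n = (r − 1) · k + 1. With r = 5 and k = 170: n = 4 · 170 + 1 = 680 + 1 = 681. For n = 680 = 4 · 170, we can put exactly 4 objects in every box, avoiding 5 in any single one — so 681 is tight.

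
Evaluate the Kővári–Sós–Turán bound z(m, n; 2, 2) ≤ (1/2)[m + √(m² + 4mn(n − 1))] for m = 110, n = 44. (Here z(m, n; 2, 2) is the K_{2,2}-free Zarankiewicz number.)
z(110, 44; 2, 2) ≤ (1/2)[110 + √(110² + 4·110·44·43)] = (1/2)[110 + √844580] = 514.5052

Kővári–Sós–Turán: let r_1, ..., r_110 be the row sums and z = Σ r_i the total number of 1s. Each pair of columns can share at most one row with both entries 1 (else a 2×2 all-ones block appears), so Σ_i C(r_i, 2) ≤ C(44, 2) = 946. By convexity Σ_i C(r_i, 2) ≥ 110·C(z/110, 2) = z(z − 110)/(2·110), giving z² − 110z − 110·44·43 ≤ 0 and hence z ≤ (1/2)[110 + √(12100 + 4·208120)] = (1/2)[110 + √844580] ≈ (1/2)(110 + 919.0103) = 514.5052.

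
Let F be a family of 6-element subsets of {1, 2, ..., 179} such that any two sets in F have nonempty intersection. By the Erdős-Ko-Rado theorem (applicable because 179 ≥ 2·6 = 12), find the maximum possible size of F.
max |F| = C(178, 5) = 1407057960

The Erdős-Ko-Rado theorem states: for n ≥ 2k, an intersecting family of k-subsets of an n-element set has size at most C(n − 1, k − 1), with equality for 'star' families {A ⊆ [n] : |A| = k, i ∈ A} (fix an element i). For n = 179, k = 6: C(178, 5) = 1407057960.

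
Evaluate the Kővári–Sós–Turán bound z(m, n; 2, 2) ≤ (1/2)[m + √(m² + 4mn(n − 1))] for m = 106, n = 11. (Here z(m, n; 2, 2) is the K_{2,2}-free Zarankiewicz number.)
z(106, 11; 2, 2) ≤ (1/2)[106 + √(106² + 4·106·11·10)] = (1/2)[106 + √57876] = 173.2872

Kővári–Sós–Turán: let r_1, ..., r_106 be the row sums and z = Σ r_i the total number of 1s. Each pair of columns can share at most one row with both entries 1 (else a 2×2 all-ones block appears), so Σ_i C(r_i, 2) ≤ C(11, 2) = 55. By convexity Σ_i C(r_i, 2) ≥ 106·C(z/106, 2) = z(z − 106)/(2·106), giving z² − 106z − 106·11·10 ≤ 0 and hence z ≤ (1/2)[106 + √(11236 + 4·11660)] = (1/2)[106 + √57876] ≈ (1/2)(106 + 240.5743) = 173.2872.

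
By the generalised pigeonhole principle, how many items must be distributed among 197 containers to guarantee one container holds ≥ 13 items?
n = (13 − 1)·197 + 1 = 2365

By the generalised pigeonhole principle, to guarantee some box contains ≥ r objects we need more than (r − 1) · k objects total. Threshold: n = (r − 1) · k + 1. With r = 13 and k = 197: n = 12 · 197 + 1 = 2364 + 1 = 2365. For n = 2364 = 12 · 197, we can put exactly 12 objects in every box, avoiding 13 in any single one — so 2365 is tight.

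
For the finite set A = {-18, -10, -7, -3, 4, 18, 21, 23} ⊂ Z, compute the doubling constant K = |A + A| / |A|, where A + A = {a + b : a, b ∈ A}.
K = |A + A| / |A| = 32/8 = 4

Enumerate A + A = {a + b : a, b ∈ A}. With |A| = 8, there are |A|^2 = 64 ordered sum pairs; collecting distinct values, A + A = {-36, -28, -25, -21, -20, -17, -14, -13, -10, -6, -3, 0, 1, 3, 5, 8, 11, 13, 14, 15, 16, 18, 20, 22, 25, 27, 36, 39, 41, 42, 44, 46}, so |A + A| = 32. Thus K = 32/8 = 4. For comparison, the minimum possible |A + A| over all 8-element sets is 2·8 − 1 = 15 (so min K = 15/8), attained only by arithmetic progressions.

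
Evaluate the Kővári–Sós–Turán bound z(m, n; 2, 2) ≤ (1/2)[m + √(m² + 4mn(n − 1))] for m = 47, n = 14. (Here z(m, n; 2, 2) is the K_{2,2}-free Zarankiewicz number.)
z(47, 14; 2, 2) ≤ (1/2)[47 + √(47² + 4·47·14·13)] = (1/2)[47 + √36425] = 118.9267

Kővári–Sós–Turán: let r_1, ..., r_47 be the row sums and z = Σ r_i the total number of 1s. Each pair of columns can share at most one row with both entries 1 (else a 2×2 all-ones block appears), so Σ_i C(r_i, 2) ≤ C(14, 2) = 91. By convexity Σ_i C(r_i, 2) ≥ 47·C(z/47, 2) = z(z − 47)/(2·47), giving z² − 47z − 47·14·13 ≤ 0 and hence z ≤ (1/2)[47 + √(2209 + 4·8554)] = (1/2)[47 + √36425] ≈ (1/2)(47 + 190.8533) = 118.9267.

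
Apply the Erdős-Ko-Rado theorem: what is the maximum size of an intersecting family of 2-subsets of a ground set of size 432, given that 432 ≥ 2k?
max |F| = C(431, 1) = 431

Erdős-Ko-Rado (1961): when n ≥ 2k, max |F| = C(n−1, k−1). The bound is attained by the star {A : i ∈ A} for any fixed i ∈ [n]. Here C(432−1, 2−1) = C(431, 1) = 431.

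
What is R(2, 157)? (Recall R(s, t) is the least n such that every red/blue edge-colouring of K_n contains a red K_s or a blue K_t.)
R(2, 157) = 157

R(2, k) = k for all k ≥ 2: in a 2-colouring of K_k, either some edge is red (a red K_2) or all edges are blue (a blue K_k). And K_{156} coloured all-blue has no blue K_157, so R(2, 157) > 156. Hence R(2, 157) = 157.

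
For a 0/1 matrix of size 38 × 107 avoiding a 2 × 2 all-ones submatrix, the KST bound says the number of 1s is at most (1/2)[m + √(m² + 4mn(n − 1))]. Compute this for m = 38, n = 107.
z(38, 107; 2, 2) ≤ (1/2)[38 + √(38² + 4·38·107·106)] = (1/2)[38 + √1725428] = 675.7777

Kővári–Sós–Turán: let r_1, ..., r_38 be the row sums and z = Σ r_i the total number of 1s. Each pair of columns can share at most one row with both entries 1 (else a 2×2 all-ones block appears), so Σ_i C(r_i, 2) ≤ C(107, 2) = 5671. By convexity Σ_i C(r_i, 2) ≥ 38·C(z/38, 2) = z(z − 38)/(2·38), giving z² − 38z − 38·107·106 ≤ 0 and hence z ≤ (1/2)[38 + √(1444 + 4·430996)] = (1/2)[38 + √1725428] ≈ (1/2)(38 + 1313.5555) = 675.7777.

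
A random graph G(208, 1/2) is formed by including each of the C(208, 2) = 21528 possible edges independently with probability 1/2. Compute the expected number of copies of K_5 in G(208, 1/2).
E[# K_5] = C(208, 5) · (1/2)^C(5, 2) = 3091033296 / 2^10 = 193189581/64 = 3018587.203125

For each 5-subset S of vertices (there are C(208, 5) = 3091033296 such S), let X_S = 1 if S induces a K_5 (all C(5, 2) = 10 edges present). Then P(X_S = 1) = (1/2)^10 = 1/1024. By linearity of expectation, E[# K_5] = C(208, 5) · (1/2)^10 = 3091033296 / 1024 = 193189581/64 = 3018587.203125.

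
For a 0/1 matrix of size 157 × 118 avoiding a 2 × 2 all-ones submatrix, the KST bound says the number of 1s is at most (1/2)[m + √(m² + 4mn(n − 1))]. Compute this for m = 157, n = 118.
z(157, 118; 2, 2) ≤ (1/2)[157 + √(157² + 4·157·118·117)] = (1/2)[157 + √8694817] = 1552.8488

Kővári–Sós–Turán: let r_1, ..., r_157 be the row sums and z = Σ r_i the total number of 1s. Each pair of columns can share at most one row with both entries 1 (else a 2×2 all-ones block appears), so Σ_i C(r_i, 2) ≤ C(118, 2) = 6903. By convexity Σ_i C(r_i, 2) ≥ 157·C(z/157, 2) = z(z − 157)/(2·157), giving z² − 157z − 157·118·117 ≤ 0 and hence z ≤ (1/2)[157 + √(24649 + 4·2167542)] = (1/2)[157 + √8694817] ≈ (1/2)(157 + 2948.6975) = 1552.8488.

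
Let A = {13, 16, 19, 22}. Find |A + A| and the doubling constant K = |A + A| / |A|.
K = |A + A| / |A| = 7/4

Enumerate A + A = {a + b : a, b ∈ A}. With |A| = 4, there are |A|^2 = 16 ordered sum pairs; collecting distinct values, A + A = {26, 29, 32, 35, 38, 41, 44}, so |A + A| = 7. Thus K = 7/4. Here |A + A| = 2|A| − 1 = 7, the minimum possible — so K = 7/4 is minimal, which holds iff A is an arithmetic progression.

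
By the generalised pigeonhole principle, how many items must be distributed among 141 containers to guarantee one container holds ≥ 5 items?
n = (5 − 1)·141 + 1 = 565

By the generalised pigeonhole principle, to guarantee some box contains ≥ r objects we need more than (r − 1) · k objects total. Threshold: n = (r − 1) · k + 1. With r = 5 and k = 141: n = 4 · 141 + 1 = 564 + 1 = 565. For n = 564 = 4 · 141, we can put exactly 4 objects in every box, avoiding 5 in any single one — so 565 is tight.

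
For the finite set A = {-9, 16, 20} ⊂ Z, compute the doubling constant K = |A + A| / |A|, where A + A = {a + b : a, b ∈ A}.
K = |A + A| / |A| = 6/3 = 2

Enumerate A + A = {a + b : a, b ∈ A}. With |A| = 3, there are |A|^2 = 9 ordered sum pairs; collecting distinct values, A + A = {-18, 7, 11, 32, 36, 40}, so |A + A| = 6. Thus K = 6/3 = 2. For comparison, the minimum possible |A + A| over all 3-element sets is 2·3 − 1 = 5 (so min K = 5/3), attained only by arithmetic progressions.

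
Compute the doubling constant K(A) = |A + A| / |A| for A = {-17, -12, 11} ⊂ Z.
K = |A + A| / |A| = 6/3 = 2

Enumerate A + A = {a + b : a, b ∈ A}. With |A| = 3, there are |A|^2 = 9 ordered sum pairs; collecting distinct values, A + A = {-34, -29, -24, -6, -1, 22}, so |A + A| = 6. Thus K = 6/3 = 2. For comparison, the minimum possible |A + A| over all 3-element sets is 2·3 − 1 = 5 (so min K = 5/3), attained only by arithmetic progressions.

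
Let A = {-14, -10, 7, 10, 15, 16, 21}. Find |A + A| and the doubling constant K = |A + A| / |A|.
K = |A + A| / |A| = 27/7

Enumerate A + A = {a + b : a, b ∈ A}. With |A| = 7, there are |A|^2 = 49 ordered sum pairs; collecting distinct values, A + A = {-28, -24, -20, -7, -4, -3, 0, 1, 2, 5, 6, 7, 11, 14, 17, 20, 22, 23, 25, 26, 28, 30, 31, 32, 36, 37, 42}, so |A + A| = 27. Thus K = 27/7. For comparison, the minimum possible |A + A| over all 7-element sets is 2·7 − 1 = 13 (so min K = 13/7), attained only by arithmetic progressions.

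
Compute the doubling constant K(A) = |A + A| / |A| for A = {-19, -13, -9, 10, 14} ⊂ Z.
K = |A + A| / |A| = 14/5

Enumerate A + A = {a + b : a, b ∈ A}. With |A| = 5, there are |A|^2 = 25 ordered sum pairs; collecting distinct values, A + A = {-38, -32, -28, -26, -22, -18, -9, -5, -3, 1, 5, 20, 24, 28}, so |A + A| = 14. Thus K = 14/5. For comparison, the minimum possible |A + A| over all 5-element sets is 2·5 − 1 = 9 (so min K = 9/5), attained only by arithmetic progressions.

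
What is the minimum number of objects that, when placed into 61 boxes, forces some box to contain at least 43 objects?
n = (43 − 1)·61 + 1 = 2563

By the generalised pigeonhole principle, to guarantee some box contains ≥ r objects we need more than (r − 1) · k objects total. Threshold: n = (r − 1) · k + 1. With r = 43 and k = 61: n = 42 · 61 + 1 = 2562 + 1 = 2563. For n = 2562 = 42 · 61, we can put exactly 42 objects in every box, avoiding 43 in any single one — so 2563 is tight.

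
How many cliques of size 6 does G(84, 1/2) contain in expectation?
E[# K_6] = C(84, 6) · (1/2)^C(6, 2) = 406481544 / 2^15 = 50810193/4096 ≈ 12404.832275

For each 6-subset S of vertices (there are C(84, 6) = 406481544 such S), let X_S = 1 if S induces a K_6 (all C(6, 2) = 15 edges present). Then P(X_S = 1) = (1/2)^15 = 1/32768. By linearity of expectation, E[# K_6] = C(84, 6) · (1/2)^15 = 406481544 / 32768 = 50810193/4096 ≈ 12404.832275.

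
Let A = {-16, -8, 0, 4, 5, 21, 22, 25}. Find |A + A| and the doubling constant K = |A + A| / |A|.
K = |A + A| / |A| = 31/8

Enumerate A + A = {a + b : a, b ∈ A}. With |A| = 8, there are |A|^2 = 64 ordered sum pairs; collecting distinct values, A + A = {-32, -24, -16, -12, -11, -8, -4, -3, 0, 4, 5, 6, 8, 9, 10, 13, 14, 17, 21, 22, 25, 26, 27, 29, 30, 42, 43, 44, 46, 47, 50}, so |A + A| = 31. Thus K = 31/8. For comparison, the minimum possible |A + A| over all 8-element sets is 2·8 − 1 = 15 (so min K = 15/8), attained only by arithmetic progressions.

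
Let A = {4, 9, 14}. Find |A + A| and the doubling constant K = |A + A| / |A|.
K = |A + A| / |A| = 5/3

Enumerate A + A = {a + b : a, b ∈ A}. With |A| = 3, there are |A|^2 = 9 ordered sum pairs; collecting distinct values, A + A = {8, 13, 18, 23, 28}, so |A + A| = 5. Thus K = 5/3. Here |A + A| = 2|A| − 1 = 5, the minimum possible — so K = 5/3 is minimal, which holds iff A is an arithmetic progression.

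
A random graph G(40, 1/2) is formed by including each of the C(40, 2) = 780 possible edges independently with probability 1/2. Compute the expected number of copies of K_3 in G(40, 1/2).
E[# K_3] = C(40, 3) · (1/2)^C(3, 2) = 9880 / 2^3 = 1235

For each 3-subset S of vertices (there are C(40, 3) = 9880 such S), let X_S = 1 if S induces a K_3 (all C(3, 2) = 3 edges present). Then P(X_S = 1) = (1/2)^3 = 1/8. By linearity of expectation, E[# K_3] = C(40, 3) · (1/2)^3 = 9880 / 8 = 1235.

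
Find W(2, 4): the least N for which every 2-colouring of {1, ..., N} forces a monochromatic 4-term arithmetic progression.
W(2, 4) = 35

W(2, 4) = 35. The lower bound W(2, 4) > 34 comes from an explicit good 2-colouring of [1, 34]; the upper bound W(2, 4) ≤ 35 was verified by exhaustive search over 2-colourings of [1, 35].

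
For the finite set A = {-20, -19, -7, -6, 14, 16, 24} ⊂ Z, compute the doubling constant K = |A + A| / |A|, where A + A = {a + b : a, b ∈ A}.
K = |A + A| / |A| = 27/7

Enumerate A + A = {a + b : a, b ∈ A}. With |A| = 7, there are |A|^2 = 49 ordered sum pairs; collecting distinct values, A + A = {-40, -39, -38, -27, -26, -25, -14, -13, -12, -6, -5, -4, -3, 4, 5, 7, 8, 9, 10, 17, 18, 28, 30, 32, 38, 40, 48}, so |A + A| = 27. Thus K = 27/7. For comparison, the minimum possible |A + A| over all 7-element sets is 2·7 − 1 = 13 (so min K = 13/7), attained only by arithmetic progressions.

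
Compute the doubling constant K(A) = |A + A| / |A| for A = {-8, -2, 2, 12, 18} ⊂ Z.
K = |A + A| / |A| = 13/5

Enumerate A + A = {a + b : a, b ∈ A}. With |A| = 5, there are |A|^2 = 25 ordered sum pairs; collecting distinct values, A + A = {-16, -10, -6, -4, 0, 4, 10, 14, 16, 20, 24, 30, 36}, so |A + A| = 13. Thus K = 13/5. For comparison, the minimum possible |A + A| over all 5-element sets is 2·5 − 1 = 9 (so min K = 9/5), attained only by arithmetic progressions.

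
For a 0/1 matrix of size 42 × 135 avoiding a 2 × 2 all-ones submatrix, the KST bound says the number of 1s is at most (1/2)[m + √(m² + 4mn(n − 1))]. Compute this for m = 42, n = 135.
z(42, 135; 2, 2) ≤ (1/2)[42 + √(42² + 4·42·135·134)] = (1/2)[42 + √3040884] = 892.9065

Kővári–Sós–Turán: let r_1, ..., r_42 be the row sums and z = Σ r_i the total number of 1s. Each pair of columns can share at most one row with both entries 1 (else a 2×2 all-ones block appears), so Σ_i C(r_i, 2) ≤ C(135, 2) = 9045. By convexity Σ_i C(r_i, 2) ≥ 42·C(z/42, 2) = z(z − 42)/(2·42), giving z² − 42z − 42·135·134 ≤ 0 and hence z ≤ (1/2)[42 + √(1764 + 4·759780)] = (1/2)[42 + √3040884] ≈ (1/2)(42 + 1743.8131) = 892.9065.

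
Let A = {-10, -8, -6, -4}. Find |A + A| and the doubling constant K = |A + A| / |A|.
K = |A + A| / |A| = 7/4

Enumerate A + A = {a + b : a, b ∈ A}. With |A| = 4, there are |A|^2 = 16 ordered sum pairs; collecting distinct values, A + A = {-20, -18, -16, -14, -12, -10, -8}, so |A + A| = 7. Thus K = 7/4. Here |A + A| = 2|A| − 1 = 7, the minimum possible — so K = 7/4 is minimal, which holds iff A is an arithmetic progression.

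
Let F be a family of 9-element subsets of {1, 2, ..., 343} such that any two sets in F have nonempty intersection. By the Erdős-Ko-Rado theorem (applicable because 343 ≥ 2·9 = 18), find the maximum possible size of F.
max |F| = C(342, 8) = 4274341943967810

Erdős-Ko-Rado (1961): when n ≥ 2k, max |F| = C(n−1, k−1). The bound is attained by the star {A : i ∈ A} for any fixed i ∈ [n]. Here C(343−1, 9−1) = C(342, 8) = 4274341943967810.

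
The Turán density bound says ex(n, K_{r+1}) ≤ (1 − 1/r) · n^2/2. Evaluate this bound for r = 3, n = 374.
Turán density bound = (2/3) · 374^2/2 = 139876/3 ≈ 46625.3333

Turán's theorem: ex(n, K_{r+1}) is achieved by the complete r-partite Turán graph T(n, r) with parts as balanced as possible, and is at most (1 − 1/r) · n^2/2. For r = 3, n = 374: the density bound is (2/3) · 139876/2 = 139876/3 ≈ 46625.3333. The integer-valued extremum is e(T(374, 3)) = 46625, which is strictly less than the density bound 139876/3 since 3 ∤ 374 (the parts of T(374, 3) cannot all be equal).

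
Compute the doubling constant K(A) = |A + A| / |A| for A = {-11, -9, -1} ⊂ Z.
K = |A + A| / |A| = 6/3 = 2

Enumerate A + A = {a + b : a, b ∈ A}. With |A| = 3, there are |A|^2 = 9 ordered sum pairs; collecting distinct values, A + A = {-22, -20, -18, -12, -10, -2}, so |A + A| = 6. Thus K = 6/3 = 2. For comparison, the minimum possible |A + A| over all 3-element sets is 2·3 − 1 = 5 (so min K = 5/3), attained only by arithmetic progressions.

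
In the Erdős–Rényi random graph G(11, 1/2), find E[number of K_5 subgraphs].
E[# K_5] = C(11, 5) · (1/2)^C(5, 2) = 462 / 2^10 = 231/512 ≈ 0.451172

For each 5-subset S of vertices (there are C(11, 5) = 462 such S), let X_S = 1 if S induces a K_5 (all C(5, 2) = 10 edges present). Then P(X_S = 1) = (1/2)^10 = 1/1024. By linearity of expectation, E[# K_5] = C(11, 5) · (1/2)^10 = 462 / 1024 = 231/512 ≈ 0.451172.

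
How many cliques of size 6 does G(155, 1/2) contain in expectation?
E[# K_6] = C(155, 6) · (1/2)^C(6, 2) = 17463172650 / 2^15 = 8731586325/16384 ≈ 532933.735657

For each 6-subset S of vertices (there are C(155, 6) = 17463172650 such S), let X_S = 1 if S induces a K_6 (all C(6, 2) = 15 edges present). Then P(X_S = 1) = (1/2)^15 = 1/32768. By linearity of expectation, E[# K_6] = C(155, 6) · (1/2)^15 = 17463172650 / 32768 = 8731586325/16384 ≈ 532933.735657.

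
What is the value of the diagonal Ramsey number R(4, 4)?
R(4, 4) = 18

Lower bound: an explicit 2-colouring of K_{17} (typically a Paley-type or other structured construction) avoids a red K_4 and a blue K_4, showing R(4, 4) > 17.
Upper bound: the Erdős–Szekeres recurrence R(r, t') ≤ R(r−1, t') + R(r, t'−1) yields R(4, 4) ≤ 18.
Hence R(4, 4) = 18.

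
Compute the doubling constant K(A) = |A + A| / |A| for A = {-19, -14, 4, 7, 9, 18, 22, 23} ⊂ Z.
K = |A + A| / |A| = 32/8 = 4

Enumerate A + A = {a + b : a, b ∈ A}. With |A| = 8, there are |A|^2 = 64 ordered sum pairs; collecting distinct values, A + A = {-38, -33, -28, -15, -12, -10, -7, -5, -1, 3, 4, 8, 9, 11, 13, 14, 16, 18, 22, 25, 26, 27, 29, 30, 31, 32, 36, 40, 41, 44, 45, 46}, so |A + A| = 32. Thus K = 32/8 = 4. For comparison, the minimum possible |A + A| over all 8-element sets is 2·8 − 1 = 15 (so min K = 15/8), attained only by arithmetic progressions.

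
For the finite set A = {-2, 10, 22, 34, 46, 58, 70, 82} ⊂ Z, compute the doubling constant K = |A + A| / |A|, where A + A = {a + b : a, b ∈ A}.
K = |A + A| / |A| = 15/8

Enumerate A + A = {a + b : a, b ∈ A}. With |A| = 8, there are |A|^2 = 64 ordered sum pairs; collecting distinct values, A + A = {-4, 8, 20, 32, 44, 56, 68, 80, 92, 104, 116, 128, 140, 152, 164}, so |A + A| = 15. Thus K = 15/8. Here |A + A| = 2|A| − 1 = 15, the minimum possible — so K = 15/8 is minimal, which holds iff A is an arithmetic progression.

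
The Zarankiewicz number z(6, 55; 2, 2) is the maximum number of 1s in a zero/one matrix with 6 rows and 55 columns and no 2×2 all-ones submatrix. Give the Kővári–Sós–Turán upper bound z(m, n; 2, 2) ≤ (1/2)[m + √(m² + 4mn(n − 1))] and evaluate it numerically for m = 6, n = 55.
z(6, 55; 2, 2) ≤ (1/2)[6 + √(6² + 4·6·55·54)] = (1/2)[6 + √71316] = 136.5253

Kővári–Sós–Turán: let r_1, ..., r_6 be the row sums and z = Σ r_i the total number of 1s. Each pair of columns can share at most one row with both entries 1 (else a 2×2 all-ones block appears), so Σ_i C(r_i, 2) ≤ C(55, 2) = 1485. By convexity Σ_i C(r_i, 2) ≥ 6·C(z/6, 2) = z(z − 6)/(2·6), giving z² − 6z − 6·55·54 ≤ 0 and hence z ≤ (1/2)[6 + √(36 + 4·17820)] = (1/2)[6 + √71316] ≈ (1/2)(6 + 267.0506) = 136.5253.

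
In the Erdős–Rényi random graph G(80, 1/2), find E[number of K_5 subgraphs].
E[# K_5] = C(80, 5) · (1/2)^C(5, 2) = 24040016 / 2^10 = 1502501/64 = 23476.578125

For each 5-subset S of vertices (there are C(80, 5) = 24040016 such S), let X_S = 1 if S induces a K_5 (all C(5, 2) = 10 edges present). Then P(X_S = 1) = (1/2)^10 = 1/1024. By linearity of expectation, E[# K_5] = C(80, 5) · (1/2)^10 = 24040016 / 1024 = 1502501/64 = 23476.578125.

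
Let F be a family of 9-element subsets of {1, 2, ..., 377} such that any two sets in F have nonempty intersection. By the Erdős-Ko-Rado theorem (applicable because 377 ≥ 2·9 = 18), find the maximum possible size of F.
max |F| = C(376, 8) = 9192295203757875

Erdős-Ko-Rado (1961): when n ≥ 2k, max |F| = C(n−1, k−1). The bound is attained by the star {A : i ∈ A} for any fixed i ∈ [n]. Here C(377−1, 9−1) = C(376, 8) = 9192295203757875.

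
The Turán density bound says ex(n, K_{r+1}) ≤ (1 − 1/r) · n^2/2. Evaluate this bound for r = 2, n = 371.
Turán density bound = (1/2) · 371^2/2 = 137641/4 ≈ 34410.25

Turán's theorem: ex(n, K_{r+1}) is achieved by the complete r-partite Turán graph T(n, r) with parts as balanced as possible, and is at most (1 − 1/r) · n^2/2. For r = 2, n = 371: the density bound is (1/2) · 137641/2 = 137641/4 ≈ 34410.25. The integer-valued extremum is e(T(371, 2)) = 34410, which is strictly less than the density bound 137641/4 since 2 ∤ 371 (the parts of T(371, 2) cannot all be equal).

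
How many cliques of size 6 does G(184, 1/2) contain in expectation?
E[# K_6] = C(184, 6) · (1/2)^C(6, 2) = 49637730324 / 2^15 = 12409432581/8192 ≈ 1514823.313110

For each 6-subset S of vertices (there are C(184, 6) = 49637730324 such S), let X_S = 1 if S induces a K_6 (all C(6, 2) = 15 edges present). Then P(X_S = 1) = (1/2)^15 = 1/32768. By linearity of expectation, E[# K_6] = C(184, 6) · (1/2)^15 = 49637730324 / 32768 = 12409432581/8192 ≈ 1514823.313110.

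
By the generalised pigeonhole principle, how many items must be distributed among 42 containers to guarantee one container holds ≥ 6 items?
n = (6 − 1)·42 + 1 = 211

By the generalised pigeonhole principle, to guarantee some box contains ≥ r objects we need more than (r − 1) · k objects total. Threshold: n = (r − 1) · k + 1. With r = 6 and k = 42: n = 5 · 42 + 1 = 210 + 1 = 211. For n = 210 = 5 · 42, we can put exactly 5 objects in every box, avoiding 6 in any single one — so 211 is tight.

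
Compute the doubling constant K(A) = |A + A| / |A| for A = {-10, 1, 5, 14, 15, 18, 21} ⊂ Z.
K = |A + A| / |A| = 26/7

Enumerate A + A = {a + b : a, b ∈ A}. With |A| = 7, there are |A|^2 = 49 ordered sum pairs; collecting distinct values, A + A = {-20, -9, -5, 2, 4, 5, 6, 8, 10, 11, 15, 16, 19, 20, 22, 23, 26, 28, 29, 30, 32, 33, 35, 36, 39, 42}, so |A + A| = 26. Thus K = 26/7. For comparison, the minimum possible |A + A| over all 7-element sets is 2·7 − 1 = 13 (so min K = 13/7), attained only by arithmetic progressions.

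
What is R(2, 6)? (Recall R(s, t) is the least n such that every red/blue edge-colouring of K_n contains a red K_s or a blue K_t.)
R(2, 6) = 6

R(2, k) = k for all k ≥ 2: in a 2-colouring of K_k, either some edge is red (a red K_2) or all edges are blue (a blue K_k). And K_{5} coloured all-blue has no blue K_6, so R(2, 6) > 5. Hence R(2, 6) = 6.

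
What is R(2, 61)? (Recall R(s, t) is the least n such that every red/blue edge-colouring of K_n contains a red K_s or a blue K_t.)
R(2, 61) = 61

R(2, k) = k for all k ≥ 2: in a 2-colouring of K_k, either some edge is red (a red K_2) or all edges are blue (a blue K_k). And K_{60} coloured all-blue has no blue K_61, so R(2, 61) > 60. Hence R(2, 61) = 61.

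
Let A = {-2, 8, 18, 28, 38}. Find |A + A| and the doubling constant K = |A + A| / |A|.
K = |A + A| / |A| = 9/5

Enumerate A + A = {a + b : a, b ∈ A}. With |A| = 5, there are |A|^2 = 25 ordered sum pairs; collecting distinct values, A + A = {-4, 6, 16, 26, 36, 46, 56, 66, 76}, so |A + A| = 9. Thus K = 9/5. Here |A + A| = 2|A| − 1 = 9, the minimum possible — so K = 9/5 is minimal, which holds iff A is an arithmetic progression.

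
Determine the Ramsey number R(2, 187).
R(2, 187) = 187

R(2, k) = k for all k ≥ 2: in a 2-colouring of K_k, either some edge is red (a red K_2) or all edges are blue (a blue K_k). And K_{186} coloured all-blue has no blue K_187, so R(2, 187) > 186. Hence R(2, 187) = 187.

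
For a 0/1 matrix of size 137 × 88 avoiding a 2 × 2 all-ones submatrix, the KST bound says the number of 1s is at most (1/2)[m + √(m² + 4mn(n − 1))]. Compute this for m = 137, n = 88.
z(137, 88; 2, 2) ≤ (1/2)[137 + √(137² + 4·137·88·87)] = (1/2)[137 + √4214257] = 1094.9328

Kővári–Sós–Turán: let r_1, ..., r_137 be the row sums and z = Σ r_i the total number of 1s. Each pair of columns can share at most one row with both entries 1 (else a 2×2 all-ones block appears), so Σ_i C(r_i, 2) ≤ C(88, 2) = 3828. By convexity Σ_i C(r_i, 2) ≥ 137·C(z/137, 2) = z(z − 137)/(2·137), giving z² − 137z − 137·88·87 ≤ 0 and hence z ≤ (1/2)[137 + √(18769 + 4·1048872)] = (1/2)[137 + √4214257] ≈ (1/2)(137 + 2052.8656) = 1094.9328.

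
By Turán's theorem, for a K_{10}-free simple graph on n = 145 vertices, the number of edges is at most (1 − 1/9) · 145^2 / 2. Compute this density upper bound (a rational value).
Turán density bound = (8/9) · 145^2/2 = 84100/9 ≈ 9344.4444

Turán's theorem: ex(n, K_{r+1}) is achieved by the complete r-partite Turán graph T(n, r) with parts as balanced as possible, and is at most (1 − 1/r) · n^2/2. For r = 9, n = 145: the density bound is (8/9) · 21025/2 = 84100/9 ≈ 9344.4444. The integer-valued extremum is e(T(145, 9)) = 9344, which is strictly less than the density bound 84100/9 since 9 ∤ 145 (the parts of T(145, 9) cannot all be equal).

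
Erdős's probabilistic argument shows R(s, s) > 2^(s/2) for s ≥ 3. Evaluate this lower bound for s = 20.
2^(20/2) = 1024; so R(20, 20) > 1024

Colour each edge of K_n uniformly at random with red/blue. The expected number of monochromatic K_20 is C(n, 20) · 2 · 2^(−C(20,2)). If C(n, 20) · 2^(1 − C(20,2)) < 1, then with positive probability no monochromatic K_20 exists, so R(20, 20) > n. The standard estimate C(n, 20) ≤ n^20/20! shows this inequality holds whenever n ≤ 2^(20/2) (since 20! · 2^(C(20,2) − 1) > 2^(20^2/2) ≥ n^20). Hence R(20, 20) > 2^(20/2) = 1024.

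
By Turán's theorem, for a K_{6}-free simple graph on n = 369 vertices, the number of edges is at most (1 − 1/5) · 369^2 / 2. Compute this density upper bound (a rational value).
Turán density bound = (4/5) · 369^2/2 = 272322/5 ≈ 54464.4

Turán's theorem: ex(n, K_{r+1}) is achieved by the complete r-partite Turán graph T(n, r) with parts as balanced as possible, and is at most (1 − 1/r) · n^2/2. For r = 5, n = 369: the density bound is (4/5) · 136161/2 = 272322/5 ≈ 54464.4. The integer-valued extremum is e(T(369, 5)) = 54464, which is strictly less than the density bound 272322/5 since 5 ∤ 369 (the parts of T(369, 5) cannot all be equal).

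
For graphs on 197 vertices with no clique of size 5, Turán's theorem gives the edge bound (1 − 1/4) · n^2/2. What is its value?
Turán density bound = (3/4) · 197^2/2 = 116427/8 ≈ 14553.375

Turán's theorem: ex(n, K_{r+1}) is achieved by the complete r-partite Turán graph T(n, r) with parts as balanced as possible, and is at most (1 − 1/r) · n^2/2. For r = 4, n = 197: the density bound is (3/4) · 38809/2 = 116427/8 ≈ 14553.375. The integer-valued extremum is e(T(197, 4)) = 14553, which is strictly less than the density bound 116427/8 since 4 ∤ 197 (the parts of T(197, 4) cannot all be equal).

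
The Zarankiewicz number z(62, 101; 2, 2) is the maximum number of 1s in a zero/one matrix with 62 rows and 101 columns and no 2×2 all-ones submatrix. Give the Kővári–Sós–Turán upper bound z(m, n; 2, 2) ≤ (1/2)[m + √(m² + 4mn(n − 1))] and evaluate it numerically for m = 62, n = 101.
z(62, 101; 2, 2) ≤ (1/2)[62 + √(62² + 4·62·101·100)] = (1/2)[62 + √2508644] = 822.935

Kővári–Sós–Turán: let r_1, ..., r_62 be the row sums and z = Σ r_i the total number of 1s. Each pair of columns can share at most one row with both entries 1 (else a 2×2 all-ones block appears), so Σ_i C(r_i, 2) ≤ C(101, 2) = 5050. By convexity Σ_i C(r_i, 2) ≥ 62·C(z/62, 2) = z(z − 62)/(2·62), giving z² − 62z − 62·101·100 ≤ 0 and hence z ≤ (1/2)[62 + √(3844 + 4·626200)] = (1/2)[62 + √2508644] ≈ (1/2)(62 + 1583.8699) = 822.935.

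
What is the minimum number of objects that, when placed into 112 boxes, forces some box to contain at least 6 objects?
n = (6 − 1)·112 + 1 = 561

By the generalised pigeonhole principle, to guarantee some box contains ≥ r objects we need more than (r − 1) · k objects total. Threshold: n = (r − 1) · k + 1. With r = 6 and k = 112: n = 5 · 112 + 1 = 560 + 1 = 561. For n = 560 = 5 · 112, we can put exactly 5 objects in every box, avoiding 6 in any single one — so 561 is tight.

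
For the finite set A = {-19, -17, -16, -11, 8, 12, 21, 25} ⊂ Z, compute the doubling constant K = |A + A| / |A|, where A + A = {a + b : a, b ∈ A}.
K = |A + A| / |A| = 35/8

Enumerate A + A = {a + b : a, b ∈ A}. With |A| = 8, there are |A|^2 = 64 ordered sum pairs; collecting distinct values, A + A = {-38, -36, -35, -34, -33, -32, -30, -28, -27, -22, -11, -9, -8, -7, -5, -4, -3, 1, 2, 4, 5, 6, 8, 9, 10, 14, 16, 20, 24, 29, 33, 37, 42, 46, 50}, so |A + A| = 35. Thus K = 35/8. For comparison, the minimum possible |A + A| over all 8-element sets is 2·8 − 1 = 15 (so min K = 15/8), attained only by arithmetic progressions.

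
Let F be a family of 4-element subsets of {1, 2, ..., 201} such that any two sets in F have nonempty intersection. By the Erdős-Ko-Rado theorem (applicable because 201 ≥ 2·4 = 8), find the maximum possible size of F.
max |F| = C(200, 3) = 1313400

Erdős-Ko-Rado (1961): when n ≥ 2k, max |F| = C(n−1, k−1). The bound is attained by the star {A : i ∈ A} for any fixed i ∈ [n]. Here C(201−1, 4−1) = C(200, 3) = 1313400.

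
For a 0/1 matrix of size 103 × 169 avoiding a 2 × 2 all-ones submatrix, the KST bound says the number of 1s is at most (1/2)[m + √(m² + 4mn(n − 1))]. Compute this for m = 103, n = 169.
z(103, 169; 2, 2) ≤ (1/2)[103 + √(103² + 4·103·169·168)] = (1/2)[103 + √11708113] = 1762.356

Kővári–Sós–Turán: let r_1, ..., r_103 be the row sums and z = Σ r_i the total number of 1s. Each pair of columns can share at most one row with both entries 1 (else a 2×2 all-ones block appears), so Σ_i C(r_i, 2) ≤ C(169, 2) = 14196. By convexity Σ_i C(r_i, 2) ≥ 103·C(z/103, 2) = z(z − 103)/(2·103), giving z² − 103z − 103·169·168 ≤ 0 and hence z ≤ (1/2)[103 + √(10609 + 4·2924376)] = (1/2)[103 + √11708113] ≈ (1/2)(103 + 3421.712) = 1762.356.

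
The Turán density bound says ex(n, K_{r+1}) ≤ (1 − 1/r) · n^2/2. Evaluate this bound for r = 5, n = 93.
Turán density bound = (4/5) · 93^2/2 = 17298/5 ≈ 3459.6

Turán's theorem: ex(n, K_{r+1}) is achieved by the complete r-partite Turán graph T(n, r) with parts as balanced as possible, and is at most (1 − 1/r) · n^2/2. For r = 5, n = 93: the density bound is (4/5) · 8649/2 = 17298/5 ≈ 3459.6. The integer-valued extremum is e(T(93, 5)) = 3459, which is strictly less than the density bound 17298/5 since 5 ∤ 93 (the parts of T(93, 5) cannot all be equal).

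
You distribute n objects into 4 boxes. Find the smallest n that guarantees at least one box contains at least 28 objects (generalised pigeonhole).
n = (28 − 1)·4 + 1 = 109

By the generalised pigeonhole principle, to guarantee some box contains ≥ r objects we need more than (r − 1) · k objects total. Threshold: n = (r − 1) · k + 1. With r = 28 and k = 4: n = 27 · 4 + 1 = 108 + 1 = 109. For n = 108 = 27 · 4, we can put exactly 27 objects in every box, avoiding 28 in any single one — so 109 is tight.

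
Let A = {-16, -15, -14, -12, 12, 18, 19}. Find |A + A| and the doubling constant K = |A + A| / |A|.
K = |A + A| / |A| = 24/7

Enumerate A + A = {a + b : a, b ∈ A}. With |A| = 7, there are |A|^2 = 49 ordered sum pairs; collecting distinct values, A + A = {-32, -31, -30, -29, -28, -27, -26, -24, -4, -3, -2, 0, 2, 3, 4, 5, 6, 7, 24, 30, 31, 36, 37, 38}, so |A + A| = 24. Thus K = 24/7. For comparison, the minimum possible |A + A| over all 7-element sets is 2·7 − 1 = 13 (so min K = 13/7), attained only by arithmetic progressions.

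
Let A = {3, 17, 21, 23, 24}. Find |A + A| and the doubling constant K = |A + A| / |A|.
K = |A + A| / |A| = 15/5 = 3

Enumerate A + A = {a + b : a, b ∈ A}. With |A| = 5, there are |A|^2 = 25 ordered sum pairs; collecting distinct values, A + A = {6, 20, 24, 26, 27, 34, 38, 40, 41, 42, 44, 45, 46, 47, 48}, so |A + A| = 15. Thus K = 15/5 = 3. For comparison, the minimum possible |A + A| over all 5-element sets is 2·5 − 1 = 9 (so min K = 9/5), attained only by arithmetic progressions.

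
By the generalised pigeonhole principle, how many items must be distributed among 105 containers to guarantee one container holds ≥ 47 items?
n = (47 − 1)·105 + 1 = 4831

By the generalised pigeonhole principle, to guarantee some box contains ≥ r objects we need more than (r − 1) · k objects total. Threshold: n = (r − 1) · k + 1. With r = 47 and k = 105: n = 46 · 105 + 1 = 4830 + 1 = 4831. For n = 4830 = 46 · 105, we can put exactly 46 objects in every box, avoiding 47 in any single one — so 4831 is tight.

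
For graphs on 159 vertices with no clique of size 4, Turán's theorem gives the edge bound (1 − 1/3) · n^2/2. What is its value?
Turán density bound = (2/3) · 159^2/2 = 8427

Turán's theorem: ex(n, K_{r+1}) is achieved by the complete r-partite Turán graph T(n, r) with parts as balanced as possible, and is at most (1 − 1/r) · n^2/2. For r = 3, n = 159: the density bound is (2/3) · 25281/2 = 8427. Since 3 ∣ 159, the Turán graph T(159, 3) has parts of equal size 53, and its edge count e(T(159, 3)) = 8427 attains the density bound exactly.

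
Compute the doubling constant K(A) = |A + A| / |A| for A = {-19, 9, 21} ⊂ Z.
K = |A + A| / |A| = 6/3 = 2

Enumerate A + A = {a + b : a, b ∈ A}. With |A| = 3, there are |A|^2 = 9 ordered sum pairs; collecting distinct values, A + A = {-38, -10, 2, 18, 30, 42}, so |A + A| = 6. Thus K = 6/3 = 2. For comparison, the minimum possible |A + A| over all 3-element sets is 2·3 − 1 = 5 (so min K = 5/3), attained only by arithmetic progressions.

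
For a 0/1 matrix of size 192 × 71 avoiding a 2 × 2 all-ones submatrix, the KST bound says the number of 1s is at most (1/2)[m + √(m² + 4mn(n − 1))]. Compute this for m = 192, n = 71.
z(192, 71; 2, 2) ≤ (1/2)[192 + √(192² + 4·192·71·70)] = (1/2)[192 + √3853824] = 1077.5579

Kővári–Sós–Turán: let r_1, ..., r_192 be the row sums and z = Σ r_i the total number of 1s. Each pair of columns can share at most one row with both entries 1 (else a 2×2 all-ones block appears), so Σ_i C(r_i, 2) ≤ C(71, 2) = 2485. By convexity Σ_i C(r_i, 2) ≥ 192·C(z/192, 2) = z(z − 192)/(2·192), giving z² − 192z − 192·71·70 ≤ 0 and hence z ≤ (1/2)[192 + √(36864 + 4·954240)] = (1/2)[192 + √3853824] ≈ (1/2)(192 + 1963.1159) = 1077.5579.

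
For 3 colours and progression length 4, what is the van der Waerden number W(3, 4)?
W(3, 4) = 293

W(3, 4) = 293. The lower bound W(3, 4) > 292 comes from an explicit good 3-colouring of [1, 292]; the upper bound W(3, 4) ≤ 293 was verified by exhaustive search over 3-colourings of [1, 293].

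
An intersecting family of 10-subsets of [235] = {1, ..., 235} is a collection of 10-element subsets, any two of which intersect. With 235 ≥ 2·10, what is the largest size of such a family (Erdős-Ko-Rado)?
max |F| = C(234, 9) = 4960679534642546

The Erdős-Ko-Rado theorem states: for n ≥ 2k, an intersecting family of k-subsets of an n-element set has size at most C(n − 1, k − 1), with equality for 'star' families {A ⊆ [n] : |A| = k, i ∈ A} (fix an element i). For n = 235, k = 10: C(234, 9) = 4960679534642546.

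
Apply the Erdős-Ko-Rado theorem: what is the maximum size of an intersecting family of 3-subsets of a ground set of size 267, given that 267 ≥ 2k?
max |F| = C(266, 2) = 35245

Erdős-Ko-Rado (1961): when n ≥ 2k, max |F| = C(n−1, k−1). The bound is attained by the star {A : i ∈ A} for any fixed i ∈ [n]. Here C(267−1, 3−1) = C(266, 2) = 35245.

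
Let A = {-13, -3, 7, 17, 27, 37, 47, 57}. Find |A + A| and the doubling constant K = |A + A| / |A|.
K = |A + A| / |A| = 15/8

Enumerate A + A = {a + b : a, b ∈ A}. With |A| = 8, there are |A|^2 = 64 ordered sum pairs; collecting distinct values, A + A = {-26, -16, -6, 4, 14, 24, 34, 44, 54, 64, 74, 84, 94, 104, 114}, so |A + A| = 15. Thus K = 15/8. Here |A + A| = 2|A| − 1 = 15, the minimum possible — so K = 15/8 is minimal, which holds iff A is an arithmetic progression.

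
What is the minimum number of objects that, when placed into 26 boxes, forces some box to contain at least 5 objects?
n = (5 − 1)·26 + 1 = 105

By the generalised pigeonhole principle, to guarantee some box contains ≥ r objects we need more than (r − 1) · k objects total. Threshold: n = (r − 1) · k + 1. With r = 5 and k = 26: n = 4 · 26 + 1 = 104 + 1 = 105. For n = 104 = 4 · 26, we can put exactly 4 objects in every box, avoiding 5 in any single one — so 105 is tight.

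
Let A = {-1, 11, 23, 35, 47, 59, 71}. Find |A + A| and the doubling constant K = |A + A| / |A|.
K = |A + A| / |A| = 13/7

Enumerate A + A = {a + b : a, b ∈ A}. With |A| = 7, there are |A|^2 = 49 ordered sum pairs; collecting distinct values, A + A = {-2, 10, 22, 34, 46, 58, 70, 82, 94, 106, 118, 130, 142}, so |A + A| = 13. Thus K = 13/7. Here |A + A| = 2|A| − 1 = 13, the minimum possible — so K = 13/7 is minimal, which holds iff A is an arithmetic progression.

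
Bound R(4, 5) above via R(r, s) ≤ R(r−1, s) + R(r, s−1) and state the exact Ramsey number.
R(4, 5) ≤ R(3, 5) + R(4, 4) = 14 + 18 = 32; exact value R(4, 5) = 25.

The Erdős–Szekeres recurrence R(r, s) ≤ R(r−1, s) + R(r, s−1) applied to (r, s) = (4, 5) gives
  R(4, 5) ≤ R(3, 5) + R(4, 4) = 14 + 18 = 32.
(Recall R(2, k) = k and R is symmetric.) The recurrence is not tight here (it gives 32, but the exact value is R(4, 5) = 25); the tight upper bound requires a sharper argument than the simple recurrence, combined with a lower-bound construction on K_{24}.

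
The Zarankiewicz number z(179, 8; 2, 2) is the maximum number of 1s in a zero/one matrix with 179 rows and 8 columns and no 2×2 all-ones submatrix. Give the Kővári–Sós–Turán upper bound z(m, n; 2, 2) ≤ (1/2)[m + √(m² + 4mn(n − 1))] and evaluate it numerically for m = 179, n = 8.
z(179, 8; 2, 2) ≤ (1/2)[179 + √(179² + 4·179·8·7)] = (1/2)[179 + √72137] = 223.7917

Kővári–Sós–Turán: let r_1, ..., r_179 be the row sums and z = Σ r_i the total number of 1s. Each pair of columns can share at most one row with both entries 1 (else a 2×2 all-ones block appears), so Σ_i C(r_i, 2) ≤ C(8, 2) = 28. By convexity Σ_i C(r_i, 2) ≥ 179·C(z/179, 2) = z(z − 179)/(2·179), giving z² − 179z − 179·8·7 ≤ 0 and hence z ≤ (1/2)[179 + √(32041 + 4·10024)] = (1/2)[179 + √72137] ≈ (1/2)(179 + 268.5833) = 223.7917.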